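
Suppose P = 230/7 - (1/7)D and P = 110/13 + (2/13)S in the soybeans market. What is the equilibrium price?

Set the two price expressions equal: 230/7 - (1/7)Q = 110/13 + (2/13)Q.
2220/91 = (27/91)Q, so Q* = 740/9.
P* = 230/7 − (1/7)(740/9) = 190/9.

P* = 190/9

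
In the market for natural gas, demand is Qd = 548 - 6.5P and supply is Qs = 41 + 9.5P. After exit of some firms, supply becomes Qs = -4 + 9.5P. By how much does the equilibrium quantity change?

ΔQ = -18.28125

Original equilibrium: P* = 31.6875, Q* = 342.03125.
New equilibrium: 548 - 6.5P = -4 + 9.5P, so 552 = 16P and P' = 34.5; Q' = 548 − 6.5(34.5) = 323.75.
Change in quantity: 323.75 − 342.03125 = -18.28125.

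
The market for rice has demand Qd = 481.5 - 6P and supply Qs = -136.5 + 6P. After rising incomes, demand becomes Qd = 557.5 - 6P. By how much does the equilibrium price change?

ΔP = 19/3

Original equilibrium: P* = 51.5, Q* = 172.5.
New equilibrium: 557.5 - 6P = -136.5 + 6P, so 694 = 12P and P' = 347/6; Q' = 557.5 − 6(347/6) = 210.5.
Change in price: 347/6 − 51.5 = 19/3.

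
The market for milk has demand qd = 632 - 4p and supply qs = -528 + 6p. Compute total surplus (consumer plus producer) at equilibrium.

Equilibrium: 632 - 4p = -528 + 6p gives p* = 116, q* = 168.
Demand choke price: p = 158; supply starts at p = 88.
CS = ½(158 − 116)(168) = 3528; PS = ½(116 − 88)(168) = 2352.

Total surplus = 5880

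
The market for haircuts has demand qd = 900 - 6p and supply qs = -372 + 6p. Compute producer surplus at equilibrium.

Equilibrium: 900 - 6p = -372 + 6p gives p* = 106, q* = 264.
Supply starts at p = 62 (where qs = 0).
PS = ½(106 − 62)(264) = 5808.

Producer surplus = 5808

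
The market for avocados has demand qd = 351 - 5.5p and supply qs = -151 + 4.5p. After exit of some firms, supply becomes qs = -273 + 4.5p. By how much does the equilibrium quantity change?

Δq = -67.1

Original equilibrium: p* = 50.2, q* = 74.9.
New equilibrium: 351 - 5.5p = -273 + 4.5p, so 624 = 10p and p' = 62.4; q' = 351 − 5.5(62.4) = 7.8.
Change in quantity: 7.8 − 74.9 = -67.1.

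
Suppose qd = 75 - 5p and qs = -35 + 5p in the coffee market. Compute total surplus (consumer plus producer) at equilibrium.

Total surplus = 80

Equilibrium: 75 - 5p = -35 + 5p gives p* = 11, q* = 20.
Demand choke price: p = 15; supply starts at p = 7.
CS = ½(15 − 11)(20) = 40; PS = ½(11 − 7)(20) = 40.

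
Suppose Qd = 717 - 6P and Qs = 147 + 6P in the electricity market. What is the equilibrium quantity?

Q* = 432

Set Qd = Qs: 717 - 6P = 147 + 6P.
570 = 12P, so P* = 47.5.
Q* = 717 − 6(47.5) = 432.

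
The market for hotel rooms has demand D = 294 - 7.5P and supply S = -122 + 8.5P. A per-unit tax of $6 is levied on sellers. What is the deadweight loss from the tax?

Deadweight loss = 71.71875

Pre-tax equilibrium: P* = 26, Q* = 99.
Tax on sellers shifts supply to S = -122 + 8.5(P − 6) = -173 + 8.5P.
294 - 7.5P = -173 + 8.5P gives buyer price Pb = 29.1875; sellers receive Ps = 29.1875 − 6 = 23.1875.
New quantity: Q = 294 − 7.5(29.1875) = 75.09375.
DWL = ½ × 6 × (99 − 75.09375) = 71.71875.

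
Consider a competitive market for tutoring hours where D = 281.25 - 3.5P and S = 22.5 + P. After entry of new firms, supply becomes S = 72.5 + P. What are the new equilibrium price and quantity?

P' = 835/18, Q' = 1070/9

Original equilibrium: P* = 57.5, Q* = 80.
New equilibrium: 281.25 - 3.5P = 72.5 + P, so 208.75 = 4.5P and P' = 835/18; Q' = 281.25 − 3.5(835/18) = 1070/9.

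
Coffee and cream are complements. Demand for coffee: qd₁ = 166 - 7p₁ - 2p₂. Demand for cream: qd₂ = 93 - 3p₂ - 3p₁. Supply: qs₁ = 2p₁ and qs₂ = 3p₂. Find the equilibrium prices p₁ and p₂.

Market 1: 166 - 7p₁ - 2p₂ = 2p₁ → 9p₁ + 2p₂ = 166.
Market 2: 6p₂ + 3p₁ = 93.
Eliminating p₂: 6×(1) − 2×(2) gives 48p₁ = 810, so p₁ = 16.875.
Back-substitute into (2): p₂ = (93 − 3×16.875) / 6 = 7.0625.

p₁ = 16.875, p₂ = 7.0625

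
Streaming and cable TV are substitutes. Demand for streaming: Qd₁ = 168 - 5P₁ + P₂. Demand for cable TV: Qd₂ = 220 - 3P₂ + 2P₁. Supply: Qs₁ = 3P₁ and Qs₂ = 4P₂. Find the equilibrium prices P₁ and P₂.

Market 1: 168 - 5P₁ + P₂ = 3P₁ → 8P₁ - P₂ = 168.
Market 2: 7P₂ - 2P₁ = 220.
Eliminating P₂: 7×(1) + 1×(2) gives 54P₁ = 1396, so P₁ = 698/27.
Back-substitute into (2): P₂ = (220 + 2×698/27) / 7 = 1048/27.

P₁ = 698/27, P₂ = 1048/27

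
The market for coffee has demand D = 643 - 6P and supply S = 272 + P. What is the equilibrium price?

Set D = S: 643 - 6P = 272 + P.
371 = 7P, so P* = 53.
Q* = 643 − 6(53) = 325.

P* = 53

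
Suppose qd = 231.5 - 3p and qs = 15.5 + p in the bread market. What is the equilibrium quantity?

Set qd = qs: 231.5 - 3p = 15.5 + p.
216 = 4p, so p* = 54.
q* = 231.5 − 3(54) = 69.5.

q* = 69.5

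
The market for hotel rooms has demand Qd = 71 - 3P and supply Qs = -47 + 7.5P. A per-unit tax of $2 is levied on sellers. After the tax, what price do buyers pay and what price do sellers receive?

Pre-tax equilibrium: P* = 236/21, Q* = 261/7.
Tax on sellers shifts supply to Qs = -47 + 7.5(P − 2) = -62 + 7.5P.
71 - 3P = -62 + 7.5P gives buyer price Pb = 38/3; sellers receive Ps = 38/3 − 2 = 32/3.
New quantity: Q = 71 − 3(38/3) = 33.

Buyers pay 38/3, sellers receive 32/3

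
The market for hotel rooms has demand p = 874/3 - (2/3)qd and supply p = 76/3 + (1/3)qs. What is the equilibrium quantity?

Set the two price expressions equal: 874/3 - (2/3)q = 76/3 + (1/3)q.
266 = q, so q* = 266.
p* = 874/3 − (2/3)(266) = 114.

q* = 266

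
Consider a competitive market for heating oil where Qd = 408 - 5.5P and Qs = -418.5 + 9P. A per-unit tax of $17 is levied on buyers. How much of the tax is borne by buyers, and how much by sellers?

Pre-tax equilibrium: P* = 57, Q* = 94.5.
Tax on buyers shifts demand to Qd = 408 − 5.5(P + 17) = 314.5 - 5.5P.
314.5 - 5.5P = -418.5 + 9P gives seller price Ps = 1466/29; buyers pay Pb = 1466/29 + 17 = 1959/29.
New quantity: Q = 408 − 5.5(1959/29) = 2115/58.
Buyer burden = 1959/29 − 57 = 306/29; seller burden = 57 − 1466/29 = 187/29.

Buyers bear 306/29, sellers bear 187/29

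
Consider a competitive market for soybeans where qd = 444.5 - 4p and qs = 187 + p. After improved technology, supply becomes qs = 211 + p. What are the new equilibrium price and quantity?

Original equilibrium: p* = 51.5, q* = 238.5.
New equilibrium: 444.5 - 4p = 211 + p, so 233.5 = 5p and p' = 46.7; q' = 444.5 − 4(46.7) = 257.7.

p' = 46.7, q' = 257.7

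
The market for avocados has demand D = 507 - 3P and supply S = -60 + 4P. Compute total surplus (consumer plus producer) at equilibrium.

Equilibrium: 507 - 3P = -60 + 4P gives P* = 81, Q* = 264.
Demand choke price: P = 169; supply starts at P = 15.
CS = ½(169 − 81)(264) = 11616; PS = ½(81 − 15)(264) = 8712.

Total surplus = 20328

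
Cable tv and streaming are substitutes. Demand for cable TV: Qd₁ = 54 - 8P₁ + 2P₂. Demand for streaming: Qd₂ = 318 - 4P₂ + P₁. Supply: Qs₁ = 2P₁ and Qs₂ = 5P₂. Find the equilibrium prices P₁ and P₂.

Market 1: 54 - 8P₁ + 2P₂ = 2P₁ → 10P₁ - 2P₂ = 54.
Market 2: 9P₂ - P₁ = 318.
Eliminating P₂: 9×(1) + 2×(2) gives 88P₁ = 1122, so P₁ = 12.75.
Back-substitute into (2): P₂ = (318 + 1×12.75) / 9 = 36.75.

P₁ = 12.75, P₂ = 36.75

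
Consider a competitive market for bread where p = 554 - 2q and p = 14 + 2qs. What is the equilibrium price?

Set the two price expressions equal: 554 - 2q = 14 + 2q.
540 = 4q, so q* = 135.
p* = 554 − (2)(135) = 284.

p* = 284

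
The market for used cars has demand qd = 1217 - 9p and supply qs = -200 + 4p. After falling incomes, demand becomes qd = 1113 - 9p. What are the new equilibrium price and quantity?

Original equilibrium: p* = 109, q* = 236.
New equilibrium: 1113 - 9p = -200 + 4p, so 1313 = 13p and p' = 101; q' = 1113 − 9(101) = 204.

p' = 101, q' = 204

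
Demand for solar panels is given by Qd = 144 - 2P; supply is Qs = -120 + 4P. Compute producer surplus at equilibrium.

Equilibrium: 144 - 2P = -120 + 4P gives P* = 44, Q* = 56.
Supply starts at P = 30 (where Qs = 0).
PS = ½(44 − 30)(56) = 392.

Producer surplus = 392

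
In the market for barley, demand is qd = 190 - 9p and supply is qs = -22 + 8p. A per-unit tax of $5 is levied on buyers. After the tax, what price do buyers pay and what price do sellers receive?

Buyers pay 252/17, sellers receive 167/17

Pre-tax equilibrium: p* = 212/17, q* = 1322/17.
Tax on buyers shifts demand to qd = 190 − 9(p + 5) = 145 - 9p.
145 - 9p = -22 + 8p gives seller price ps = 167/17; buyers pay pb = 167/17 + 5 = 252/17.
New quantity: q = 190 − 9(252/17) = 962/17.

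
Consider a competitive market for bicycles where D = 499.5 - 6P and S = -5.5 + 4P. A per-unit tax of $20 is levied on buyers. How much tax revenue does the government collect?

Pre-tax equilibrium: P* = 50.5, Q* = 196.5.
Tax on buyers shifts demand to D = 499.5 − 6(P + 20) = 379.5 - 6P.
379.5 - 6P = -5.5 + 4P gives seller price Ps = 38.5; buyers pay Pb = 38.5 + 20 = 58.5.
New quantity: Q = 499.5 − 6(58.5) = 148.5.
Revenue = 20 × 148.5 = 2970.

Tax revenue = 2970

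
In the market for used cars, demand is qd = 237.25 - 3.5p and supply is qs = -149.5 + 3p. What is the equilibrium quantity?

q* = 29

Set qd = qs: 237.25 - 3.5p = -149.5 + 3p.
386.75 = 6.5p, so p* = 59.5.
q* = 237.25 − 3.5(59.5) = 29.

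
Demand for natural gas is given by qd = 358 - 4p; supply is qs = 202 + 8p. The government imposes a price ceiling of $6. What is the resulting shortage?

Shortage = 84

Equilibrium price would be p* = 13, so the ceiling at 6 binds.
At p = 6: qd = 358 − 4(6) = 334, qs = 202 + 8(6) = 250.
Shortage = 334 − 250 = 84.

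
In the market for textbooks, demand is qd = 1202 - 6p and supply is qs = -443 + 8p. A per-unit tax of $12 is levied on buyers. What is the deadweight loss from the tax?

Pre-tax equilibrium: p* = 117.5, q* = 497.
Tax on buyers shifts demand to qd = 1202 − 6(p + 12) = 1130 - 6p.
1130 - 6p = -443 + 8p gives seller price ps = 1573/14; buyers pay pb = 1573/14 + 12 = 1741/14.
New quantity: q = 1202 − 6(1741/14) = 3191/7.
DWL = ½ × 12 × (497 − 3191/7) = 1728/7.

Deadweight loss = 1728/7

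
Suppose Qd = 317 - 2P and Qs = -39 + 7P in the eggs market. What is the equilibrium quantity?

Q* = 2141/9

Set Qd = Qs: 317 - 2P = -39 + 7P.
356 = 9P, so P* = 356/9.
Q* = 317 − 2(356/9) = 2141/9.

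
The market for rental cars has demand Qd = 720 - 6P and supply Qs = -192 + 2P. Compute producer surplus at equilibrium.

Producer surplus = 324

Equilibrium: 720 - 6P = -192 + 2P gives P* = 114, Q* = 36.
Supply starts at P = 96 (where Qs = 0).
PS = ½(114 − 96)(36) = 324.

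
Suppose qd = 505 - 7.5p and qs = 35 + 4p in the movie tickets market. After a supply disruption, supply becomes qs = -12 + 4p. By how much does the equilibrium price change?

Original equilibrium: p* = 940/23, q* = 4565/23.
New equilibrium: 505 - 7.5p = -12 + 4p, so 517 = 11.5p and p' = 1034/23; q' = 505 − 7.5(1034/23) = 3860/23.
Change in price: 1034/23 − 940/23 = 94/23.

Δp = 94/23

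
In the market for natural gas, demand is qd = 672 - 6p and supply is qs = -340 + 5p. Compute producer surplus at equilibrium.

Producer surplus = 1440

Equilibrium: 672 - 6p = -340 + 5p gives p* = 92, q* = 120.
Supply starts at p = 68 (where qs = 0).
PS = ½(92 − 68)(120) = 1440.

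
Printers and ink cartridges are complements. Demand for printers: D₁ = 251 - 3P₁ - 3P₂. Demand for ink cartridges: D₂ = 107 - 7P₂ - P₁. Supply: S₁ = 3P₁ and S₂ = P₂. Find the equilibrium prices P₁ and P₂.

Market 1: 251 - 3P₁ - 3P₂ = 3P₁ → 6P₁ + 3P₂ = 251.
Market 2: 8P₂ + P₁ = 107.
Eliminating P₂: 8×(1) − 3×(2) gives 45P₁ = 1687, so P₁ = 1687/45.
Back-substitute into (2): P₂ = (107 − 1×1687/45) / 8 = 391/45.

P₁ = 1687/45, P₂ = 391/45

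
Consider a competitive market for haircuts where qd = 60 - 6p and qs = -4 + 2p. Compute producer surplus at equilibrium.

Equilibrium: 60 - 6p = -4 + 2p gives p* = 8, q* = 12.
Supply starts at p = 2 (where qs = 0).
PS = ½(8 − 2)(12) = 36.

Producer surplus = 36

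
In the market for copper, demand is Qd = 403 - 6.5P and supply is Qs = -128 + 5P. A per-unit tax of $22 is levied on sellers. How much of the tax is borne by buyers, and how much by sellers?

Buyers bear 220/23, sellers bear 286/23

Pre-tax equilibrium: P* = 1062/23, Q* = 2366/23.
Tax on sellers shifts supply to Qs = -128 + 5(P − 22) = -238 + 5P.
403 - 6.5P = -238 + 5P gives buyer price Pb = 1282/23; sellers receive Ps = 1282/23 − 22 = 776/23.
New quantity: Q = 403 − 6.5(1282/23) = 936/23.
Buyer burden = 1282/23 − 1062/23 = 220/23; seller burden = 1062/23 − 776/23 = 286/23.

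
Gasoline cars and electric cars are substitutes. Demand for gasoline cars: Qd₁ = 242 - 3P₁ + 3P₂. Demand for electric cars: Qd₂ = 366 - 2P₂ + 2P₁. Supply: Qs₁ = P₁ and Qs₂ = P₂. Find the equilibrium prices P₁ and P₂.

Market 1: 242 - 3P₁ + 3P₂ = P₁ → 4P₁ - 3P₂ = 242.
Market 2: 3P₂ - 2P₁ = 366.
Eliminating P₂: 3×(1) + 3×(2) gives 6P₁ = 1824, so P₁ = 304.
Back-substitute into (2): P₂ = (366 + 2×304) / 3 = 974/3.

P₁ = 304, P₂ = 974/3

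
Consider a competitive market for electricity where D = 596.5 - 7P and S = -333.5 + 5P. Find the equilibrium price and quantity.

Set D = S: 596.5 - 7P = -333.5 + 5P.
930 = 12P, so P* = 77.5.
Q* = 596.5 − 7(77.5) = 54.

P* = 77.5, Q* = 54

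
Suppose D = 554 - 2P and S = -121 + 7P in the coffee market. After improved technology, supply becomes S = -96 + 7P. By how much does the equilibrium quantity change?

Original equilibrium: P* = 75, Q* = 404.
New equilibrium: 554 - 2P = -96 + 7P, so 650 = 9P and P' = 650/9; Q' = 554 − 2(650/9) = 3686/9.
Change in quantity: 3686/9 − 404 = 50/9.

ΔQ = 50/9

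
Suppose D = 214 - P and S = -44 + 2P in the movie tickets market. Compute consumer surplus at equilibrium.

Equilibrium: 214 - P = -44 + 2P gives P* = 86, Q* = 128.
Demand choke price (D = 0): P = 214.
CS = ½(214 − 86)(128) = 8192.

Consumer surplus = 8192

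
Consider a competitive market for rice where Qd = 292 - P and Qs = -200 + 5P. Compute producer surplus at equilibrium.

Equilibrium: 292 - P = -200 + 5P gives P* = 82, Q* = 210.
Supply starts at P = 40 (where Qs = 0).
PS = ½(82 − 40)(210) = 4410.

Producer surplus = 4410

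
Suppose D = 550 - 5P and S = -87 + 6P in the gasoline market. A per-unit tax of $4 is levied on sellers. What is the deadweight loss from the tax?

Deadweight loss = 240/11

Pre-tax equilibrium: P* = 637/11, Q* = 2865/11.
Tax on sellers shifts supply to S = -87 + 6(P − 4) = -111 + 6P.
550 - 5P = -111 + 6P gives buyer price Pb = 661/11; sellers receive Ps = 661/11 − 4 = 617/11.
New quantity: Q = 550 − 5(661/11) = 2745/11.
DWL = ½ × 4 × (2865/11 − 2745/11) = 240/11.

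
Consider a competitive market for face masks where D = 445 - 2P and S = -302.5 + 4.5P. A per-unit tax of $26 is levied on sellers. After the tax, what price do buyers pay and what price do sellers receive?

Pre-tax equilibrium: P* = 115, Q* = 215.
Tax on sellers shifts supply to S = -302.5 + 4.5(P − 26) = -419.5 + 4.5P.
445 - 2P = -419.5 + 4.5P gives buyer price Pb = 133; sellers receive Ps = 133 − 26 = 107.
New quantity: Q = 445 − 2(133) = 179.

Buyers pay $133, sellers receive $107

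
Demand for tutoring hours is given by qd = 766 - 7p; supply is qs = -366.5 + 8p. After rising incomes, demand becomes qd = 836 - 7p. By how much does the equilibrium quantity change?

Δq = 112/3

Original equilibrium: p* = 75.5, q* = 237.5.
New equilibrium: 836 - 7p = -366.5 + 8p, so 1202.5 = 15p and p' = 481/6; q' = 836 − 7(481/6) = 1649/6.
Change in quantity: 1649/6 − 237.5 = 112/3.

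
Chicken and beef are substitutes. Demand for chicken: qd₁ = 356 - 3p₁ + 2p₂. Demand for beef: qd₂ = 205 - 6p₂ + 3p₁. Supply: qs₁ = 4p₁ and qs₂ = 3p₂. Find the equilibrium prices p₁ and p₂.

Market 1: 356 - 3p₁ + 2p₂ = 4p₁ → 7p₁ - 2p₂ = 356.
Market 2: 9p₂ - 3p₁ = 205.
Eliminating p₂: 9×(1) + 2×(2) gives 57p₁ = 3614, so p₁ = 3614/57.
Back-substitute into (2): p₂ = (205 + 3×3614/57) / 9 = 2503/57.

p₁ = 3614/57, p₂ = 2503/57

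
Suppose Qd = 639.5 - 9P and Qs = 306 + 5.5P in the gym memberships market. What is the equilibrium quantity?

Q* = 432.5

Set Qd = Qs: 639.5 - 9P = 306 + 5.5P.
333.5 = 14.5P, so P* = 23.
Q* = 639.5 − 9(23) = 432.5.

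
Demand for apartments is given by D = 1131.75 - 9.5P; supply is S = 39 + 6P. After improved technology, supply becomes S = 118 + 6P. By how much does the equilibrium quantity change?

ΔQ = 1501/31

Original equilibrium: P* = 70.5, Q* = 462.
New equilibrium: 1131.75 - 9.5P = 118 + 6P, so 1013.75 = 15.5P and P' = 4055/62; Q' = 1131.75 − 9.5(4055/62) = 15823/31.
Change in quantity: 15823/31 − 462 = 1501/31.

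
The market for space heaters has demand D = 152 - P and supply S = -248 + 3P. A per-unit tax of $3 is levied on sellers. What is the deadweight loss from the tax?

Pre-tax equilibrium: P* = 100, Q* = 52.
Tax on sellers shifts supply to S = -248 + 3(P − 3) = -257 + 3P.
152 - P = -257 + 3P gives buyer price Pb = 102.25; sellers receive Ps = 102.25 − 3 = 99.25.
New quantity: Q = 152 − 1(102.25) = 49.75.
DWL = ½ × 3 × (52 − 49.75) = 3.375.

Deadweight loss = 3.375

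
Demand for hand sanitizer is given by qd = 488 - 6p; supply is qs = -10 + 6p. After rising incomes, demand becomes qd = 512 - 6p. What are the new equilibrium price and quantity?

Original equilibrium: p* = 41.5, q* = 239.
New equilibrium: 512 - 6p = -10 + 6p, so 522 = 12p and p' = 43.5; q' = 512 − 6(43.5) = 251.

p' = 43.5, q' = 251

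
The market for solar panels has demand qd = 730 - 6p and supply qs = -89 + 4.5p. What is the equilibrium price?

p* = 78

Set qd = qs: 730 - 6p = -89 + 4.5p.
819 = 10.5p, so p* = 78.
q* = 730 − 6(78) = 262.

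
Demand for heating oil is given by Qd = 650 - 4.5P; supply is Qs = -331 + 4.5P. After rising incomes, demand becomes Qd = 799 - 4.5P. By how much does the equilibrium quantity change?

ΔQ = 74.5

Original equilibrium: P* = 109, Q* = 159.5.
New equilibrium: 799 - 4.5P = -331 + 4.5P, so 1130 = 9P and P' = 1130/9; Q' = 799 − 4.5(1130/9) = 234.
Change in quantity: 234 − 159.5 = 74.5.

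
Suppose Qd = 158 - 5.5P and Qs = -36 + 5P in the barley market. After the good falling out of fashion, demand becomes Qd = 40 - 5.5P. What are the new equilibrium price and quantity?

Original equilibrium: P* = 388/21, Q* = 1184/21.
New equilibrium: 40 - 5.5P = -36 + 5P, so 76 = 10.5P and P' = 152/21; Q' = 40 − 5.5(152/21) = 4/21.

P' = 152/21, Q' = 4/21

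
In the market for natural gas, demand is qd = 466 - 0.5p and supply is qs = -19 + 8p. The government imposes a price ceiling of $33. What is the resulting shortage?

Shortage = 204.5

Equilibrium price would be p* = 970/17, so the ceiling at 33 binds.
At p = 33: qd = 466 − 0.5(33) = 449.5, qs = -19 + 8(33) = 245.
Shortage = 449.5 − 245 = 204.5.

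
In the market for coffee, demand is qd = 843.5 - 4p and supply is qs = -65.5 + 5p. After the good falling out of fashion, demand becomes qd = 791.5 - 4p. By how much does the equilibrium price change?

Δp = -52/9

Original equilibrium: p* = 101, q* = 439.5.
New equilibrium: 791.5 - 4p = -65.5 + 5p, so 857 = 9p and p' = 857/9; q' = 791.5 − 4(857/9) = 7391/18.
Change in price: 857/9 − 101 = -52/9.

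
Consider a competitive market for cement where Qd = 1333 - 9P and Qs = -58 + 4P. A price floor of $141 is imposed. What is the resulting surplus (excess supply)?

Surplus = 442

Equilibrium price would be P* = 107, so the floor at 141 binds.
At P = 141: Qd = 64, Qs = 506.
Surplus = 506 − 64 = 442.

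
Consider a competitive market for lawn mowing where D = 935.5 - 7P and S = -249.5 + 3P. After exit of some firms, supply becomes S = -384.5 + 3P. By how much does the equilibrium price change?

Original equilibrium: P* = 118.5, Q* = 106.
New equilibrium: 935.5 - 7P = -384.5 + 3P, so 1320 = 10P and P' = 132; Q' = 935.5 − 7(132) = 11.5.
Change in price: 132 − 118.5 = 13.5.

ΔP = 13.5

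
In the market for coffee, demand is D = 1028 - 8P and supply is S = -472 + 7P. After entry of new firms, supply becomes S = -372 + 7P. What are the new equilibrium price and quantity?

Original equilibrium: P* = 100, Q* = 228.
New equilibrium: 1028 - 8P = -372 + 7P, so 1400 = 15P and P' = 280/3; Q' = 1028 − 8(280/3) = 844/3.

P' = 280/3, Q' = 844/3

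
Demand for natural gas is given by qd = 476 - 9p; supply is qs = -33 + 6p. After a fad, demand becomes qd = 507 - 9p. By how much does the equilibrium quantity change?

Δq = 12.4

Original equilibrium: p* = 509/15, q* = 170.6.
New equilibrium: 507 - 9p = -33 + 6p, so 540 = 15p and p' = 36; q' = 507 − 9(36) = 183.
Change in quantity: 183 − 170.6 = 12.4.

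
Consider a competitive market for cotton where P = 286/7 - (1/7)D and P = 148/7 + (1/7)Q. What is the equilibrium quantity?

Q* = 69

Set the two price expressions equal: 286/7 - (1/7)Q = 148/7 + (1/7)Q.
138/7 = (2/7)Q, so Q* = 69.
P* = 286/7 − (1/7)(69) = 31.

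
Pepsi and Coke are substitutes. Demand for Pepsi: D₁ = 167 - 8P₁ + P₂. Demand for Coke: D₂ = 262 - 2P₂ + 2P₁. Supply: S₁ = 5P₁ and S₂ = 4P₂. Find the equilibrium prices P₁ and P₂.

P₁ = 316/19, P₂ = 935/19

Market 1: 167 - 8P₁ + P₂ = 5P₁ → 13P₁ - P₂ = 167.
Market 2: 6P₂ - 2P₁ = 262.
Eliminating P₂: 6×(1) + 1×(2) gives 76P₁ = 1264, so P₁ = 316/19.
Back-substitute into (2): P₂ = (262 + 2×316/19) / 6 = 935/19.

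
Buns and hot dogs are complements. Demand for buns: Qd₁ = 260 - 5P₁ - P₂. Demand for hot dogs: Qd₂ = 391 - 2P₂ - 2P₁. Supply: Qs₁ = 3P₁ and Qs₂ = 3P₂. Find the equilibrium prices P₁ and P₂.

P₁ = 909/38, P₂ = 1304/19

Market 1: 260 - 5P₁ - P₂ = 3P₁ → 8P₁ + P₂ = 260.
Market 2: 5P₂ + 2P₁ = 391.
Eliminating P₂: 5×(1) − 1×(2) gives 38P₁ = 909, so P₁ = 909/38.
Back-substitute into (2): P₂ = (391 − 2×909/38) / 5 = 1304/19.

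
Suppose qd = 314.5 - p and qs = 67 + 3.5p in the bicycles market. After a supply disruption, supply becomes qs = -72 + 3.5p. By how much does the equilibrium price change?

Original equilibrium: p* = 55, q* = 259.5.
New equilibrium: 314.5 - p = -72 + 3.5p, so 386.5 = 4.5p and p' = 773/9; q' = 314.5 − 1(773/9) = 4115/18.
Change in price: 773/9 − 55 = 278/9.

Δp = 278/9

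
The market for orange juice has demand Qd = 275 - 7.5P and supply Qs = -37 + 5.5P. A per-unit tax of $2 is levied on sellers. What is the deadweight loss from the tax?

Pre-tax equilibrium: P* = 24, Q* = 95.
Tax on sellers shifts supply to Qs = -37 + 5.5(P − 2) = -48 + 5.5P.
275 - 7.5P = -48 + 5.5P gives buyer price Pb = 323/13; sellers receive Ps = 323/13 − 2 = 297/13.
New quantity: Q = 275 − 7.5(323/13) = 2305/26.
DWL = ½ × 2 × (95 − 2305/26) = 165/26.

Deadweight loss = 165/26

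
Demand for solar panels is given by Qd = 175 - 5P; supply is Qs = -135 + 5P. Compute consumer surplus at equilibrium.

Consumer surplus = 40

Equilibrium: 175 - 5P = -135 + 5P gives P* = 31, Q* = 20.
Demand choke price (Qd = 0): P = 35.
CS = ½(35 − 31)(20) = 40.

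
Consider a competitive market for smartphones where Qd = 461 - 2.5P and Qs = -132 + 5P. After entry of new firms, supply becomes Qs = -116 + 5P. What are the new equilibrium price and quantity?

P' = 1154/15, Q' = 806/3

Original equilibrium: P* = 1186/15, Q* = 790/3.
New equilibrium: 461 - 2.5P = -116 + 5P, so 577 = 7.5P and P' = 1154/15; Q' = 461 − 2.5(1154/15) = 806/3.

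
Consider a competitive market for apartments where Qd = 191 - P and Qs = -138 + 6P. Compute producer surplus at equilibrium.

Equilibrium: 191 - P = -138 + 6P gives P* = 47, Q* = 144.
Supply starts at P = 23 (where Qs = 0).
PS = ½(47 − 23)(144) = 1728.

Producer surplus = 1728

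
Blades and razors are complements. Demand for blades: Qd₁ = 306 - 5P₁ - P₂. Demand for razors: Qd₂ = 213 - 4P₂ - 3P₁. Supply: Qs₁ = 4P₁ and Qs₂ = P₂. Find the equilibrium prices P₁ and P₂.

P₁ = 439/14, P₂ = 333/14

Market 1: 306 - 5P₁ - P₂ = 4P₁ → 9P₁ + P₂ = 306.
Market 2: 5P₂ + 3P₁ = 213.
Eliminating P₂: 5×(1) − 1×(2) gives 42P₁ = 1317, so P₁ = 439/14.
Back-substitute into (2): P₂ = (213 − 3×439/14) / 5 = 333/14.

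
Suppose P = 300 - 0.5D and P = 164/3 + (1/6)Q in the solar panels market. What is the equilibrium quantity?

Q* = 368

Set the two price expressions equal: 300 - 0.5Q = 164/3 + (1/6)Q.
736/3 = (2/3)Q, so Q* = 368.
P* = 300 − (0.5)(368) = 116.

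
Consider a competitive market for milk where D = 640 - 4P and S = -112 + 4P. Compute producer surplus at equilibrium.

Producer surplus = 8712

Equilibrium: 640 - 4P = -112 + 4P gives P* = 94, Q* = 264.
Supply starts at P = 28 (where S = 0).
PS = ½(94 − 28)(264) = 8712.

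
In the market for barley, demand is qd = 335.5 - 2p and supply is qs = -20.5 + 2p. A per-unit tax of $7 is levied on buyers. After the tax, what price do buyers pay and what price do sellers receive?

Buyers pay $92.5, sellers receive $85.5

Pre-tax equilibrium: p* = 89, q* = 157.5.
Tax on buyers shifts demand to qd = 335.5 − 2(p + 7) = 321.5 - 2p.
321.5 - 2p = -20.5 + 2p gives seller price ps = 85.5; buyers pay pb = 85.5 + 7 = 92.5.
New quantity: q = 335.5 − 2(92.5) = 150.5.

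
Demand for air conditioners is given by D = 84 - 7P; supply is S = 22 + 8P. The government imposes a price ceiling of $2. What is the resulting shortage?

Equilibrium price would be P* = 62/15, so the ceiling at 2 binds.
At P = 2: D = 84 − 7(2) = 70, S = 22 + 8(2) = 38.
Shortage = 70 − 38 = 32.

Shortage = 32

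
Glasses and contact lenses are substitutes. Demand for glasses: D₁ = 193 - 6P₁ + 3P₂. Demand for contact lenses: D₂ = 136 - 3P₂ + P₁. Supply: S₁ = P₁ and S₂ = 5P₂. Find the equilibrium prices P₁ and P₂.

P₁ = 1952/53, P₂ = 1145/53

Market 1: 193 - 6P₁ + 3P₂ = P₁ → 7P₁ - 3P₂ = 193.
Market 2: 8P₂ - P₁ = 136.
Eliminating P₂: 8×(1) + 3×(2) gives 53P₁ = 1952, so P₁ = 1952/53.
Back-substitute into (2): P₂ = (136 + 1×1952/53) / 8 = 1145/53.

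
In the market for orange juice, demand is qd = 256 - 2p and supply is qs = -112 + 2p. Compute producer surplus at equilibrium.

Producer surplus = 1296

Equilibrium: 256 - 2p = -112 + 2p gives p* = 92, q* = 72.
Supply starts at p = 56 (where qs = 0).
PS = ½(92 − 56)(72) = 1296.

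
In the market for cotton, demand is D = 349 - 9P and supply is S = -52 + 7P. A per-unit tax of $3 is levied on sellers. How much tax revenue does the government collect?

Pre-tax equilibrium: P* = 25.0625, Q* = 123.4375.
Tax on sellers shifts supply to S = -52 + 7(P − 3) = -73 + 7P.
349 - 9P = -73 + 7P gives buyer price Pb = 26.375; sellers receive Ps = 26.375 − 3 = 23.375.
New quantity: Q = 349 − 9(26.375) = 111.625.
Revenue = 3 × 111.625 = 334.875.

Tax revenue = 334.875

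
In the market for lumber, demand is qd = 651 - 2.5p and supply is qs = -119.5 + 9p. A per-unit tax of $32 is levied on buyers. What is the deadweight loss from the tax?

Pre-tax equilibrium: p* = 67, q* = 483.5.
Tax on buyers shifts demand to qd = 651 − 2.5(p + 32) = 571 - 2.5p.
571 - 2.5p = -119.5 + 9p gives seller price ps = 1381/23; buyers pay pb = 1381/23 + 32 = 2117/23.
New quantity: q = 651 − 2.5(2117/23) = 19361/46.
DWL = ½ × 32 × (483.5 − 19361/46) = 23040/23.

Deadweight loss = 23040/23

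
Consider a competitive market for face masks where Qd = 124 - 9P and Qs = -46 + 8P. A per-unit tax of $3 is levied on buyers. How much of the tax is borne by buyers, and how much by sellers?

Pre-tax equilibrium: P* = 10, Q* = 34.
Tax on buyers shifts demand to Qd = 124 − 9(P + 3) = 97 - 9P.
97 - 9P = -46 + 8P gives seller price Ps = 143/17; buyers pay Pb = 143/17 + 3 = 194/17.
New quantity: Q = 124 − 9(194/17) = 362/17.
Buyer burden = 194/17 − 10 = 24/17; seller burden = 10 − 143/17 = 27/17.

Buyers bear 24/17, sellers bear 27/17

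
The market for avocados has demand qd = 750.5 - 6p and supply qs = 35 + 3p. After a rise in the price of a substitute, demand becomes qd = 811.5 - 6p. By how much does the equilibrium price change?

Original equilibrium: p* = 79.5, q* = 273.5.
New equilibrium: 811.5 - 6p = 35 + 3p, so 776.5 = 9p and p' = 1553/18; q' = 811.5 − 6(1553/18) = 1763/6.
Change in price: 1553/18 − 79.5 = 61/9.

Δp = 61/9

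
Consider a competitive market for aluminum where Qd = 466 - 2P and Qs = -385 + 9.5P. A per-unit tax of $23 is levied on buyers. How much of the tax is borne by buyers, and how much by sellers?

Buyers bear $19, sellers bear $4

Pre-tax equilibrium: P* = 74, Q* = 318.
Tax on buyers shifts demand to Qd = 466 − 2(P + 23) = 420 - 2P.
420 - 2P = -385 + 9.5P gives seller price Ps = 70; buyers pay Pb = 70 + 23 = 93.
New quantity: Q = 466 − 2(93) = 280.
Buyer burden = 93 − 74 = 19; seller burden = 74 − 70 = 4.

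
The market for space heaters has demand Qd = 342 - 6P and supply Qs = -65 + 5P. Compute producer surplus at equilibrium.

Equilibrium: 342 - 6P = -65 + 5P gives P* = 37, Q* = 120.
Supply starts at P = 13 (where Qs = 0).
PS = ½(37 − 13)(120) = 1440.

Producer surplus = 1440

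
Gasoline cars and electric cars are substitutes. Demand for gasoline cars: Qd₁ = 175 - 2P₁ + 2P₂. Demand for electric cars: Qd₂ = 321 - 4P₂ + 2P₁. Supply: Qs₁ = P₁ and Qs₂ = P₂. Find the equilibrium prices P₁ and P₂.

Market 1: 175 - 2P₁ + 2P₂ = P₁ → 3P₁ - 2P₂ = 175.
Market 2: 5P₂ - 2P₁ = 321.
Eliminating P₂: 5×(1) + 2×(2) gives 11P₁ = 1517, so P₁ = 1517/11.
Back-substitute into (2): P₂ = (321 + 2×1517/11) / 5 = 1313/11.

P₁ = 1517/11, P₂ = 1313/11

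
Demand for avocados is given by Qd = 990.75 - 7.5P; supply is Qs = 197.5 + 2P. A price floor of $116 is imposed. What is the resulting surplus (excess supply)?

Surplus = 308.75

Equilibrium price would be P* = 83.5, so the floor at 116 binds.
At P = 116: Qd = 120.75, Qs = 429.5.
Surplus = 429.5 − 120.75 = 308.75.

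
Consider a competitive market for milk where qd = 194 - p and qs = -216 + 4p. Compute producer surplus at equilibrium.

Equilibrium: 194 - p = -216 + 4p gives p* = 82, q* = 112.
Supply starts at p = 54 (where qs = 0).
PS = ½(82 − 54)(112) = 1568.

Producer surplus = 1568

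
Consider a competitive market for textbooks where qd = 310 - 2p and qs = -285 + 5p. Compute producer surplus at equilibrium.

Producer surplus = 1960

Equilibrium: 310 - 2p = -285 + 5p gives p* = 85, q* = 140.
Supply starts at p = 57 (where qs = 0).
PS = ½(85 − 57)(140) = 1960.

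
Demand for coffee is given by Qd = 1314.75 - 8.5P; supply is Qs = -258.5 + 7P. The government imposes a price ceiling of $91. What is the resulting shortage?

Shortage = 162.75

Equilibrium price would be P* = 101.5, so the ceiling at 91 binds.
At P = 91: Qd = 1314.75 − 8.5(91) = 541.25, Qs = -258.5 + 7(91) = 378.5.
Shortage = 541.25 − 378.5 = 162.75.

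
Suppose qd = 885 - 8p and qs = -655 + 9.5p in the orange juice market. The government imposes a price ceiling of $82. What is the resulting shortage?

Shortage = 105

Equilibrium price would be p* = 88, so the ceiling at 82 binds.
At p = 82: qd = 885 − 8(82) = 229, qs = -655 + 9.5(82) = 124.
Shortage = 229 − 124 = 105.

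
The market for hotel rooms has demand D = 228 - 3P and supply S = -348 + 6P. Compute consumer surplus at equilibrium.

Consumer surplus = 216

Equilibrium: 228 - 3P = -348 + 6P gives P* = 64, Q* = 36.
Demand choke price (D = 0): P = 76.
CS = ½(76 − 64)(36) = 216.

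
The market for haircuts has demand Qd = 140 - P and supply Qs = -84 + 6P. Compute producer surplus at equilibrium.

Producer surplus = 972

Equilibrium: 140 - P = -84 + 6P gives P* = 32, Q* = 108.
Supply starts at P = 14 (where Qs = 0).
PS = ½(32 − 14)(108) = 972.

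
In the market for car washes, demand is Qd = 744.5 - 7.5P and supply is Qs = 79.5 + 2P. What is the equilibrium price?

P* = 70

Set Qd = Qs: 744.5 - 7.5P = 79.5 + 2P.
665 = 9.5P, so P* = 70.
Q* = 744.5 − 7.5(70) = 219.5.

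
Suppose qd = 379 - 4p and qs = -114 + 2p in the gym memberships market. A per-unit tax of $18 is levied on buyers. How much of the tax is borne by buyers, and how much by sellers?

Buyers bear $6, sellers bear $12

Pre-tax equilibrium: p* = 493/6, q* = 151/3.
Tax on buyers shifts demand to qd = 379 − 4(p + 18) = 307 - 4p.
307 - 4p = -114 + 2p gives seller price ps = 421/6; buyers pay pb = 421/6 + 18 = 529/6.
New quantity: q = 379 − 4(529/6) = 79/3.
Buyer burden = 529/6 − 493/6 = 6; seller burden = 493/6 − 421/6 = 12.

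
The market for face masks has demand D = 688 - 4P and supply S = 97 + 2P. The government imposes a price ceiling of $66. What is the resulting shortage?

Equilibrium price would be P* = 98.5, so the ceiling at 66 binds.
At P = 66: D = 688 − 4(66) = 424, S = 97 + 2(66) = 229.
Shortage = 424 − 229 = 195.

Shortage = 195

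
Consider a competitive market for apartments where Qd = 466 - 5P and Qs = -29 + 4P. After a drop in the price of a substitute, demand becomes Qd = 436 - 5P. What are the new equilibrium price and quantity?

Original equilibrium: P* = 55, Q* = 191.
New equilibrium: 436 - 5P = -29 + 4P, so 465 = 9P and P' = 155/3; Q' = 436 − 5(155/3) = 533/3.

P' = 155/3, Q' = 533/3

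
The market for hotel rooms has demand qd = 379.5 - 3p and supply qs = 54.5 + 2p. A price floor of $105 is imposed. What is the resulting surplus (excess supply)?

Equilibrium price would be p* = 65, so the floor at 105 binds.
At p = 105: qd = 64.5, qs = 264.5.
Surplus = 264.5 − 64.5 = 200.

Surplus = 200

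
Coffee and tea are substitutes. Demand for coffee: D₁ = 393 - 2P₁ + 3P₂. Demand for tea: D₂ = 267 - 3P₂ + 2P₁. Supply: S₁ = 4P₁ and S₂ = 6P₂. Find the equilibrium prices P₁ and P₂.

P₁ = 90.375, P₂ = 49.75

Market 1: 393 - 2P₁ + 3P₂ = 4P₁ → 6P₁ - 3P₂ = 393.
Market 2: 9P₂ - 2P₁ = 267.
Eliminating P₂: 9×(1) + 3×(2) gives 48P₁ = 4338, so P₁ = 90.375.
Back-substitute into (2): P₂ = (267 + 2×90.375) / 9 = 49.75.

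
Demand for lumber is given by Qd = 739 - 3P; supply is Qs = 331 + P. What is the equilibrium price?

Set Qd = Qs: 739 - 3P = 331 + P.
408 = 4P, so P* = 102.
Q* = 739 − 3(102) = 433.

P* = 102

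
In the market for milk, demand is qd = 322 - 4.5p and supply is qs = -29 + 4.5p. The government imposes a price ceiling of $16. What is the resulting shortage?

Equilibrium price would be p* = 39, so the ceiling at 16 binds.
At p = 16: qd = 322 − 4.5(16) = 250, qs = -29 + 4.5(16) = 43.
Shortage = 250 − 43 = 207.

Shortage = 207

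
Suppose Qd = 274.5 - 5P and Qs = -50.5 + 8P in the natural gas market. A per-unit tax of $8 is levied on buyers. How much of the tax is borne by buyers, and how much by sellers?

Buyers bear 64/13, sellers bear 40/13

Pre-tax equilibrium: P* = 25, Q* = 149.5.
Tax on buyers shifts demand to Qd = 274.5 − 5(P + 8) = 234.5 - 5P.
234.5 - 5P = -50.5 + 8P gives seller price Ps = 285/13; buyers pay Pb = 285/13 + 8 = 389/13.
New quantity: Q = 274.5 − 5(389/13) = 3247/26.
Buyer burden = 389/13 − 25 = 64/13; seller burden = 25 − 285/13 = 40/13.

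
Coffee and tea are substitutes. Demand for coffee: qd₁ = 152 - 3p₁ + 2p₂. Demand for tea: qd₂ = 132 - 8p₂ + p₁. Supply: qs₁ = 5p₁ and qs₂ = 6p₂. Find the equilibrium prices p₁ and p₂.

Market 1: 152 - 3p₁ + 2p₂ = 5p₁ → 8p₁ - 2p₂ = 152.
Market 2: 14p₂ - p₁ = 132.
Eliminating p₂: 14×(1) + 2×(2) gives 110p₁ = 2392, so p₁ = 1196/55.
Back-substitute into (2): p₂ = (132 + 1×1196/55) / 14 = 604/55.

p₁ = 1196/55, p₂ = 604/55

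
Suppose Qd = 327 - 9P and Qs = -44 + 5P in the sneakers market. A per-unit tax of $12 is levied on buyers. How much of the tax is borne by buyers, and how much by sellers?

Pre-tax equilibrium: P* = 26.5, Q* = 88.5.
Tax on buyers shifts demand to Qd = 327 − 9(P + 12) = 219 - 9P.
219 - 9P = -44 + 5P gives seller price Ps = 263/14; buyers pay Pb = 263/14 + 12 = 431/14.
New quantity: Q = 327 − 9(431/14) = 699/14.
Buyer burden = 431/14 − 26.5 = 30/7; seller burden = 26.5 − 263/14 = 54/7.

Buyers bear 30/7, sellers bear 54/7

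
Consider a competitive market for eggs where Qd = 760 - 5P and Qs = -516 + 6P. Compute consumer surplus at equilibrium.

Consumer surplus = 3240

Equilibrium: 760 - 5P = -516 + 6P gives P* = 116, Q* = 180.
Demand choke price (Qd = 0): P = 152.
CS = ½(152 − 116)(180) = 3240.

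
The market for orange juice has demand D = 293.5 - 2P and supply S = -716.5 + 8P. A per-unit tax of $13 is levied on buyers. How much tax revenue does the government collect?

Tax revenue = 919.1

Pre-tax equilibrium: P* = 101, Q* = 91.5.
Tax on buyers shifts demand to D = 293.5 − 2(P + 13) = 267.5 - 2P.
267.5 - 2P = -716.5 + 8P gives seller price Ps = 98.4; buyers pay Pb = 98.4 + 13 = 111.4.
New quantity: Q = 293.5 − 2(111.4) = 70.7.
Revenue = 13 × 70.7 = 919.1.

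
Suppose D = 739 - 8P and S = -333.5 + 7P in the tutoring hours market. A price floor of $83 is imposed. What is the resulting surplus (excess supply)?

Equilibrium price would be P* = 71.5, so the floor at 83 binds.
At P = 83: D = 75, S = 247.5.
Surplus = 247.5 − 75 = 172.5.

Surplus = 172.5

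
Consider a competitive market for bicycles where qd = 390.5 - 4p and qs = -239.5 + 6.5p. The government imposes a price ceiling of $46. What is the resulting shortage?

Equilibrium price would be p* = 60, so the ceiling at 46 binds.
At p = 46: qd = 390.5 − 4(46) = 206.5, qs = -239.5 + 6.5(46) = 59.5.
Shortage = 206.5 − 59.5 = 147.

Shortage = 147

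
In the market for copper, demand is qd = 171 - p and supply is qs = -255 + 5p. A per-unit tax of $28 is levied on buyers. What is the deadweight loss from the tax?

Deadweight loss = 980/3

Pre-tax equilibrium: p* = 71, q* = 100.
Tax on buyers shifts demand to qd = 171 − 1(p + 28) = 143 - p.
143 - p = -255 + 5p gives seller price ps = 199/3; buyers pay pb = 199/3 + 28 = 283/3.
New quantity: q = 171 − 1(283/3) = 230/3.
DWL = ½ × 28 × (100 − 230/3) = 980/3.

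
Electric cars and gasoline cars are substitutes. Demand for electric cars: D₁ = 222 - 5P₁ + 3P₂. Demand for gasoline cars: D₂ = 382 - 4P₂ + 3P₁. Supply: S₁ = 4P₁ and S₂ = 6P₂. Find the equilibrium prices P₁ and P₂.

P₁ = 374/9, P₂ = 152/3

Market 1: 222 - 5P₁ + 3P₂ = 4P₁ → 9P₁ - 3P₂ = 222.
Market 2: 10P₂ - 3P₁ = 382.
Eliminating P₂: 10×(1) + 3×(2) gives 81P₁ = 3366, so P₁ = 374/9.
Back-substitute into (2): P₂ = (382 + 3×374/9) / 10 = 152/3.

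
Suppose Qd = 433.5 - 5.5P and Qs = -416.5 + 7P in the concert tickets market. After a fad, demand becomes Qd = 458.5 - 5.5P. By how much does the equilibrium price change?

Original equilibrium: P* = 68, Q* = 59.5.
New equilibrium: 458.5 - 5.5P = -416.5 + 7P, so 875 = 12.5P and P' = 70; Q' = 458.5 − 5.5(70) = 73.5.
Change in price: 70 − 68 = 2.

ΔP = 2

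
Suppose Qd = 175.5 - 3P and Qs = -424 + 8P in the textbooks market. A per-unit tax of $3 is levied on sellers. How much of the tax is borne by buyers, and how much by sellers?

Buyers bear 24/11, sellers bear 9/11

Pre-tax equilibrium: P* = 54.5, Q* = 12.
Tax on sellers shifts supply to Qs = -424 + 8(P − 3) = -448 + 8P.
175.5 - 3P = -448 + 8P gives buyer price Pb = 1247/22; sellers receive Ps = 1247/22 − 3 = 1181/22.
New quantity: Q = 175.5 − 3(1247/22) = 60/11.
Buyer burden = 1247/22 − 54.5 = 24/11; seller burden = 54.5 − 1181/22 = 9/11.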